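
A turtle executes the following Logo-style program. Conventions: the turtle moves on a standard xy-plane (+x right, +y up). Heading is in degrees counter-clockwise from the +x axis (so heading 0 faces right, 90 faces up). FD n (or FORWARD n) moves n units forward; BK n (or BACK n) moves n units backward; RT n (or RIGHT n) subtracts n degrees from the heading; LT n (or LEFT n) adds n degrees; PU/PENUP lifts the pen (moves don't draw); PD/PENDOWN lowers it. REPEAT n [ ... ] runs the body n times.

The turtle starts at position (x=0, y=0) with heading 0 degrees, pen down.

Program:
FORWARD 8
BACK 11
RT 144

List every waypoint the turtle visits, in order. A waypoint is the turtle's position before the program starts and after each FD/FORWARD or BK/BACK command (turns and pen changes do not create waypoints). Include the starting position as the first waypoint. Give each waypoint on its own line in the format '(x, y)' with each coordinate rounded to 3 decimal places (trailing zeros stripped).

Answer: (0, 0)
(8, 0)
(-3, 0)

Derivation:
Executing turtle program step by step:
Start: pos=(0,0), heading=0, pen down
FD 8: (0,0) -> (8,0) [heading=0, draw]
BK 11: (8,0) -> (-3,0) [heading=0, draw]
RT 144: heading 0 -> 216
Final: pos=(-3,0), heading=216, 2 segment(s) drawn
Waypoints (3 total):
(0, 0)
(8, 0)
(-3, 0)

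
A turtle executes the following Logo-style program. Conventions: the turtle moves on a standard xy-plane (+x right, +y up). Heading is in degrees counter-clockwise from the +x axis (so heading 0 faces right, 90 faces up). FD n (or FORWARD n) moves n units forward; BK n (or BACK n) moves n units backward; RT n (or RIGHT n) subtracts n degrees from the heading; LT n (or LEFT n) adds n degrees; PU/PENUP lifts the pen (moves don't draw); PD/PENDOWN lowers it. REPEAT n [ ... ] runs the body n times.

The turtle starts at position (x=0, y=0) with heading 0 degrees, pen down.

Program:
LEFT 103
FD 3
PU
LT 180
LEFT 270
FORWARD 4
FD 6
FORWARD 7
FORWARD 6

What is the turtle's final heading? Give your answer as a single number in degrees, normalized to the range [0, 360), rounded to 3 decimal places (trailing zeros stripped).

Answer: 193

Derivation:
Executing turtle program step by step:
Start: pos=(0,0), heading=0, pen down
LT 103: heading 0 -> 103
FD 3: (0,0) -> (-0.675,2.923) [heading=103, draw]
PU: pen up
LT 180: heading 103 -> 283
LT 270: heading 283 -> 193
FD 4: (-0.675,2.923) -> (-4.572,2.023) [heading=193, move]
FD 6: (-4.572,2.023) -> (-10.419,0.674) [heading=193, move]
FD 7: (-10.419,0.674) -> (-17.239,-0.901) [heading=193, move]
FD 6: (-17.239,-0.901) -> (-23.085,-2.251) [heading=193, move]
Final: pos=(-23.085,-2.251), heading=193, 1 segment(s) drawn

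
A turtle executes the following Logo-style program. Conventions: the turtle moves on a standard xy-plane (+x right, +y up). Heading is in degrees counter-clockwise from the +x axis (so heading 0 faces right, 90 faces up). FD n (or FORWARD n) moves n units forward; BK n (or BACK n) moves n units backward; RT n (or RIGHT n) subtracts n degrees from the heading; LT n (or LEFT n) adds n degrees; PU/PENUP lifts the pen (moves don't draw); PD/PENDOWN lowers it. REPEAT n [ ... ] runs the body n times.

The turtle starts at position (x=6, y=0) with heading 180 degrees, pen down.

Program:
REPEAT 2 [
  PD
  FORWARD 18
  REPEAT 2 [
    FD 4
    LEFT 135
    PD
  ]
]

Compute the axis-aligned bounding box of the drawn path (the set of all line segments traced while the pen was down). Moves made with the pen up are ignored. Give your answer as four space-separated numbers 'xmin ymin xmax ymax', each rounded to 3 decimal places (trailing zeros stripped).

Answer: -16 -2.828 6 19.172

Derivation:
Executing turtle program step by step:
Start: pos=(6,0), heading=180, pen down
REPEAT 2 [
  -- iteration 1/2 --
  PD: pen down
  FD 18: (6,0) -> (-12,0) [heading=180, draw]
  REPEAT 2 [
    -- iteration 1/2 --
    FD 4: (-12,0) -> (-16,0) [heading=180, draw]
    LT 135: heading 180 -> 315
    PD: pen down
    -- iteration 2/2 --
    FD 4: (-16,0) -> (-13.172,-2.828) [heading=315, draw]
    LT 135: heading 315 -> 90
    PD: pen down
  ]
  -- iteration 2/2 --
  PD: pen down
  FD 18: (-13.172,-2.828) -> (-13.172,15.172) [heading=90, draw]
  REPEAT 2 [
    -- iteration 1/2 --
    FD 4: (-13.172,15.172) -> (-13.172,19.172) [heading=90, draw]
    LT 135: heading 90 -> 225
    PD: pen down
    -- iteration 2/2 --
    FD 4: (-13.172,19.172) -> (-16,16.343) [heading=225, draw]
    LT 135: heading 225 -> 0
    PD: pen down
  ]
]
Final: pos=(-16,16.343), heading=0, 6 segment(s) drawn

Segment endpoints: x in {-16, -16, -13.172, -13.172, -13.172, -12, 6}, y in {-2.828, 0, 0, 0, 15.172, 16.343, 19.172}
xmin=-16, ymin=-2.828, xmax=6, ymax=19.172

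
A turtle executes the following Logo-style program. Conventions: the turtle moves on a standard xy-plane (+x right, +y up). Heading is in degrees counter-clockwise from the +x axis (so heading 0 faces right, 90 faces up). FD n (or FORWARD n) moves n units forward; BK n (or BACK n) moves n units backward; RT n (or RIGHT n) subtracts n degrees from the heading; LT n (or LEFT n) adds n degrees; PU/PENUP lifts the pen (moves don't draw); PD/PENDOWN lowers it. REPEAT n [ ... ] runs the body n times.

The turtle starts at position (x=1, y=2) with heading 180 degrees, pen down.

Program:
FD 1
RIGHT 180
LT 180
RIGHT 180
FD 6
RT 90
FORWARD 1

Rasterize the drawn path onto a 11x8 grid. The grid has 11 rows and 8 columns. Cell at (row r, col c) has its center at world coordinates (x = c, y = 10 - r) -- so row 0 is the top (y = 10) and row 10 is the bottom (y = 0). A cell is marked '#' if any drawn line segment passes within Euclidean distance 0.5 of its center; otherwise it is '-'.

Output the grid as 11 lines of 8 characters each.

Segment 0: (1,2) -> (0,2)
Segment 1: (0,2) -> (6,2)
Segment 2: (6,2) -> (6,1)

Answer: --------
--------
--------
--------
--------
--------
--------
--------
#######-
------#-
--------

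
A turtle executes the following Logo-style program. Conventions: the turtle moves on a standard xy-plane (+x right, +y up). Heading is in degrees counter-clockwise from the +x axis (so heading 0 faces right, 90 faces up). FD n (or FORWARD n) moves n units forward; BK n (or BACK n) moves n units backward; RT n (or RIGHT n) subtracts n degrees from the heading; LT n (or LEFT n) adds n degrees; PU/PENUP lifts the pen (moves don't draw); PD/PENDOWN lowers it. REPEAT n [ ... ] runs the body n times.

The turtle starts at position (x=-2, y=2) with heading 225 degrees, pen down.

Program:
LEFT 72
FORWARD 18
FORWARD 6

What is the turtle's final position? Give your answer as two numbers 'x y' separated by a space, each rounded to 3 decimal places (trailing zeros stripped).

Executing turtle program step by step:
Start: pos=(-2,2), heading=225, pen down
LT 72: heading 225 -> 297
FD 18: (-2,2) -> (6.172,-14.038) [heading=297, draw]
FD 6: (6.172,-14.038) -> (8.896,-19.384) [heading=297, draw]
Final: pos=(8.896,-19.384), heading=297, 2 segment(s) drawn

Answer: 8.896 -19.384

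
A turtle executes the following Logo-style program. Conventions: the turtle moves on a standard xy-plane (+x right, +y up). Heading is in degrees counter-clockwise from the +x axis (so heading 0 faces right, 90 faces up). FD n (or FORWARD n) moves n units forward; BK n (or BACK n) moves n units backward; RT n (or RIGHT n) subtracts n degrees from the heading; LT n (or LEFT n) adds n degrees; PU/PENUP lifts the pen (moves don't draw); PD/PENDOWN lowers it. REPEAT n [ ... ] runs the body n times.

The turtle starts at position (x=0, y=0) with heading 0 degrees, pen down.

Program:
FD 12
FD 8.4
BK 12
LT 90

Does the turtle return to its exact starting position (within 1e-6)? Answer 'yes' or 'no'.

Answer: no

Derivation:
Executing turtle program step by step:
Start: pos=(0,0), heading=0, pen down
FD 12: (0,0) -> (12,0) [heading=0, draw]
FD 8.4: (12,0) -> (20.4,0) [heading=0, draw]
BK 12: (20.4,0) -> (8.4,0) [heading=0, draw]
LT 90: heading 0 -> 90
Final: pos=(8.4,0), heading=90, 3 segment(s) drawn

Start position: (0, 0)
Final position: (8.4, 0)
Distance = 8.4; >= 1e-6 -> NOT closed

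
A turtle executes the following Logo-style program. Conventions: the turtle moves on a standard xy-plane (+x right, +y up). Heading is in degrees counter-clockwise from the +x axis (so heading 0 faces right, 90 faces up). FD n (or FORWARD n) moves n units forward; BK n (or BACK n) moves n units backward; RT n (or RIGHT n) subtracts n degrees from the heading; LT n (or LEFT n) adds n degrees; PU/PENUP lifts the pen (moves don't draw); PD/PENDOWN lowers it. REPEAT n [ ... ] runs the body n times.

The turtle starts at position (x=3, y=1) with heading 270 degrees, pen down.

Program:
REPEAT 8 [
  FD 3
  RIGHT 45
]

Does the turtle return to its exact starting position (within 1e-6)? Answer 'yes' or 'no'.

Executing turtle program step by step:
Start: pos=(3,1), heading=270, pen down
REPEAT 8 [
  -- iteration 1/8 --
  FD 3: (3,1) -> (3,-2) [heading=270, draw]
  RT 45: heading 270 -> 225
  -- iteration 2/8 --
  FD 3: (3,-2) -> (0.879,-4.121) [heading=225, draw]
  RT 45: heading 225 -> 180
  -- iteration 3/8 --
  FD 3: (0.879,-4.121) -> (-2.121,-4.121) [heading=180, draw]
  RT 45: heading 180 -> 135
  -- iteration 4/8 --
  FD 3: (-2.121,-4.121) -> (-4.243,-2) [heading=135, draw]
  RT 45: heading 135 -> 90
  -- iteration 5/8 --
  FD 3: (-4.243,-2) -> (-4.243,1) [heading=90, draw]
  RT 45: heading 90 -> 45
  -- iteration 6/8 --
  FD 3: (-4.243,1) -> (-2.121,3.121) [heading=45, draw]
  RT 45: heading 45 -> 0
  -- iteration 7/8 --
  FD 3: (-2.121,3.121) -> (0.879,3.121) [heading=0, draw]
  RT 45: heading 0 -> 315
  -- iteration 8/8 --
  FD 3: (0.879,3.121) -> (3,1) [heading=315, draw]
  RT 45: heading 315 -> 270
]
Final: pos=(3,1), heading=270, 8 segment(s) drawn

Start position: (3, 1)
Final position: (3, 1)
Distance = 0; < 1e-6 -> CLOSED

Answer: yes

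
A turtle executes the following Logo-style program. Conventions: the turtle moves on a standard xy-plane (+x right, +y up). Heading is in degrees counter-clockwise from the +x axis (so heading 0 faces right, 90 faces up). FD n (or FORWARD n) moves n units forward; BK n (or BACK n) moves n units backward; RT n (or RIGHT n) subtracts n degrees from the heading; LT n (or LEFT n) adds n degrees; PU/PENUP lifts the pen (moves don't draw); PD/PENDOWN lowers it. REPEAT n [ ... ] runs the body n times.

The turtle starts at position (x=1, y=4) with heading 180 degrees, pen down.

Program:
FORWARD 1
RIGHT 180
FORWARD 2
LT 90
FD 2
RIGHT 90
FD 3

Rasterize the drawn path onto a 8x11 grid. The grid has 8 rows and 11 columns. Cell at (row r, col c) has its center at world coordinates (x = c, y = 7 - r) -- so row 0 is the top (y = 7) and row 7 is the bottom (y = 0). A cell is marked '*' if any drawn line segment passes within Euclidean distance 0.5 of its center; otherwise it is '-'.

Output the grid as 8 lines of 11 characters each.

Segment 0: (1,4) -> (0,4)
Segment 1: (0,4) -> (2,4)
Segment 2: (2,4) -> (2,6)
Segment 3: (2,6) -> (5,6)

Answer: -----------
--****-----
--*--------
***--------
-----------
-----------
-----------
-----------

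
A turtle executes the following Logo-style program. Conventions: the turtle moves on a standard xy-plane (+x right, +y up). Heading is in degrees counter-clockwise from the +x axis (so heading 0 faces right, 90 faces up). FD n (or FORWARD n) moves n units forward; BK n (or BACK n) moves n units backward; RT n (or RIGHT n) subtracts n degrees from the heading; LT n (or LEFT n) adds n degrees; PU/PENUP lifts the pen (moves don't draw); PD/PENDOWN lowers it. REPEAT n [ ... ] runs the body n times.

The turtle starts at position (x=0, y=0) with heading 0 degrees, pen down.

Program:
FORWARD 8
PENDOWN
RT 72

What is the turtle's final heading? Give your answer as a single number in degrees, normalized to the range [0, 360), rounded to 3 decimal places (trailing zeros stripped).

Answer: 288

Derivation:
Executing turtle program step by step:
Start: pos=(0,0), heading=0, pen down
FD 8: (0,0) -> (8,0) [heading=0, draw]
PD: pen down
RT 72: heading 0 -> 288
Final: pos=(8,0), heading=288, 1 segment(s) drawn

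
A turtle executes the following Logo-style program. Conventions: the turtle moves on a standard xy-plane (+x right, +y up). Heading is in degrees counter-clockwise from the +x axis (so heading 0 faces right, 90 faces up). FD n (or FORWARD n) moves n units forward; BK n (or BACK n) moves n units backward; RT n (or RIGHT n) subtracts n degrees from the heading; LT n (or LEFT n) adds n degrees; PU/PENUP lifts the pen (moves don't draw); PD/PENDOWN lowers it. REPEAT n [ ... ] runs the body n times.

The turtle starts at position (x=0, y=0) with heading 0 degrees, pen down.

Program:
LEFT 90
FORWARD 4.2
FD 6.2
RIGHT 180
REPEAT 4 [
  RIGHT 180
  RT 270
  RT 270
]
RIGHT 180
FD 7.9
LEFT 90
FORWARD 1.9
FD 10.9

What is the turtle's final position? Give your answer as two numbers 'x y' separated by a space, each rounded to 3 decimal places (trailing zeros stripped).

Answer: -12.8 18.3

Derivation:
Executing turtle program step by step:
Start: pos=(0,0), heading=0, pen down
LT 90: heading 0 -> 90
FD 4.2: (0,0) -> (0,4.2) [heading=90, draw]
FD 6.2: (0,4.2) -> (0,10.4) [heading=90, draw]
RT 180: heading 90 -> 270
REPEAT 4 [
  -- iteration 1/4 --
  RT 180: heading 270 -> 90
  RT 270: heading 90 -> 180
  RT 270: heading 180 -> 270
  -- iteration 2/4 --
  RT 180: heading 270 -> 90
  RT 270: heading 90 -> 180
  RT 270: heading 180 -> 270
  -- iteration 3/4 --
  RT 180: heading 270 -> 90
  RT 270: heading 90 -> 180
  RT 270: heading 180 -> 270
  -- iteration 4/4 --
  RT 180: heading 270 -> 90
  RT 270: heading 90 -> 180
  RT 270: heading 180 -> 270
]
RT 180: heading 270 -> 90
FD 7.9: (0,10.4) -> (0,18.3) [heading=90, draw]
LT 90: heading 90 -> 180
FD 1.9: (0,18.3) -> (-1.9,18.3) [heading=180, draw]
FD 10.9: (-1.9,18.3) -> (-12.8,18.3) [heading=180, draw]
Final: pos=(-12.8,18.3), heading=180, 5 segment(s) drawn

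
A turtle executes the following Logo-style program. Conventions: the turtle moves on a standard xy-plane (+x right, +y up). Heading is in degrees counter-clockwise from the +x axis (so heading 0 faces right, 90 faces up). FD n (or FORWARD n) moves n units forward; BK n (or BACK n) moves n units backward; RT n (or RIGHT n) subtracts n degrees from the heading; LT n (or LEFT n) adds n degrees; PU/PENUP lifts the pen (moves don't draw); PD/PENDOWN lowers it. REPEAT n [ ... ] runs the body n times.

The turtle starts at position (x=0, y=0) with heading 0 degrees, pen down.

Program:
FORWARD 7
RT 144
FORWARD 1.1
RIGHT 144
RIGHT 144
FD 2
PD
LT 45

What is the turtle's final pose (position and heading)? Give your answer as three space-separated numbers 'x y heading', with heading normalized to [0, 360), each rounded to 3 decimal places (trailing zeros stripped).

Executing turtle program step by step:
Start: pos=(0,0), heading=0, pen down
FD 7: (0,0) -> (7,0) [heading=0, draw]
RT 144: heading 0 -> 216
FD 1.1: (7,0) -> (6.11,-0.647) [heading=216, draw]
RT 144: heading 216 -> 72
RT 144: heading 72 -> 288
FD 2: (6.11,-0.647) -> (6.728,-2.549) [heading=288, draw]
PD: pen down
LT 45: heading 288 -> 333
Final: pos=(6.728,-2.549), heading=333, 3 segment(s) drawn

Answer: 6.728 -2.549 333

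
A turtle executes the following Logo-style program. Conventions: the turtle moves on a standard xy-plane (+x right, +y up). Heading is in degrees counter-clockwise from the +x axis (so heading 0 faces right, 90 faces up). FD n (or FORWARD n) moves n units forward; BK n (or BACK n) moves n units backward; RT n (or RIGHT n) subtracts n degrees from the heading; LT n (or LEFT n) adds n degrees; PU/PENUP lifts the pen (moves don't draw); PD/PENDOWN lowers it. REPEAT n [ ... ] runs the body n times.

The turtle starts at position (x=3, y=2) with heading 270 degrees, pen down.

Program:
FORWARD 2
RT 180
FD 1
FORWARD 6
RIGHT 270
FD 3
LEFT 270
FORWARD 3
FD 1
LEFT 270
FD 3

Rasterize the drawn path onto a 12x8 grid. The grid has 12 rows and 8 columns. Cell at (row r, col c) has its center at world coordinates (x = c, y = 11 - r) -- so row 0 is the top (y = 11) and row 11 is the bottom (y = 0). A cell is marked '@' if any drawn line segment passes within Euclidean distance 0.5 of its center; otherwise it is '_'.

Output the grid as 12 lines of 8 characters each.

Segment 0: (3,2) -> (3,0)
Segment 1: (3,0) -> (3,1)
Segment 2: (3,1) -> (3,7)
Segment 3: (3,7) -> (0,7)
Segment 4: (0,7) -> (0,10)
Segment 5: (0,10) -> (0,11)
Segment 6: (0,11) -> (3,11)

Answer: @@@@____
@_______
@_______
@_______
@@@@____
___@____
___@____
___@____
___@____
___@____
___@____
___@____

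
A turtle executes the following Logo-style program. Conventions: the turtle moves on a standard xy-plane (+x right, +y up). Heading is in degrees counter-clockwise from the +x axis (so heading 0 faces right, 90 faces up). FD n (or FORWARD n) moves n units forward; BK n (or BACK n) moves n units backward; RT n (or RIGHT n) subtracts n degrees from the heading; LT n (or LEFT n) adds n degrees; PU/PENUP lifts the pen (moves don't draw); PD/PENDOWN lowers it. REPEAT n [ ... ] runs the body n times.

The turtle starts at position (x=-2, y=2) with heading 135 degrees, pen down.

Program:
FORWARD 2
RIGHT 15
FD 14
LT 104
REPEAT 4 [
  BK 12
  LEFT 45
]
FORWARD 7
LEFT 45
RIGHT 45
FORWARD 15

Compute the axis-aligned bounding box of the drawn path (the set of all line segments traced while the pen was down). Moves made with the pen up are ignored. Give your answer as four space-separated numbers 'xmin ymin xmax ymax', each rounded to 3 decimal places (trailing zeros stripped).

Executing turtle program step by step:
Start: pos=(-2,2), heading=135, pen down
FD 2: (-2,2) -> (-3.414,3.414) [heading=135, draw]
RT 15: heading 135 -> 120
FD 14: (-3.414,3.414) -> (-10.414,15.539) [heading=120, draw]
LT 104: heading 120 -> 224
REPEAT 4 [
  -- iteration 1/4 --
  BK 12: (-10.414,15.539) -> (-1.782,23.874) [heading=224, draw]
  LT 45: heading 224 -> 269
  -- iteration 2/4 --
  BK 12: (-1.782,23.874) -> (-1.573,35.873) [heading=269, draw]
  LT 45: heading 269 -> 314
  -- iteration 3/4 --
  BK 12: (-1.573,35.873) -> (-9.909,44.505) [heading=314, draw]
  LT 45: heading 314 -> 359
  -- iteration 4/4 --
  BK 12: (-9.909,44.505) -> (-21.907,44.714) [heading=359, draw]
  LT 45: heading 359 -> 44
]
FD 7: (-21.907,44.714) -> (-16.871,49.577) [heading=44, draw]
LT 45: heading 44 -> 89
RT 45: heading 89 -> 44
FD 15: (-16.871,49.577) -> (-6.081,59.997) [heading=44, draw]
Final: pos=(-6.081,59.997), heading=44, 8 segment(s) drawn

Segment endpoints: x in {-21.907, -16.871, -10.414, -9.909, -6.081, -3.414, -2, -1.782, -1.573}, y in {2, 3.414, 15.539, 23.874, 35.873, 44.505, 44.714, 49.577, 59.997}
xmin=-21.907, ymin=2, xmax=-1.573, ymax=59.997

Answer: -21.907 2 -1.573 59.997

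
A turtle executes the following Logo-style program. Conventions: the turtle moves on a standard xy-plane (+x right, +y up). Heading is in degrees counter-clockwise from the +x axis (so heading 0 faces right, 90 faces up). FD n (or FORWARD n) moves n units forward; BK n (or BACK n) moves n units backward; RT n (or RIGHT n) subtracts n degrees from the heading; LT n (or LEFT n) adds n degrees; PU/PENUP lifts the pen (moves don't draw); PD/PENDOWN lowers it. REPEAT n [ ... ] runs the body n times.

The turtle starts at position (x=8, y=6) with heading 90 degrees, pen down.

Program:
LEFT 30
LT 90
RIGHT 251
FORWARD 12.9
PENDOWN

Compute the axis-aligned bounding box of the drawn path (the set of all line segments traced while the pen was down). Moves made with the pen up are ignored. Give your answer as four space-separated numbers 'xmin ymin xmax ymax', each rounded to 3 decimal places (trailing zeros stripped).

Executing turtle program step by step:
Start: pos=(8,6), heading=90, pen down
LT 30: heading 90 -> 120
LT 90: heading 120 -> 210
RT 251: heading 210 -> 319
FD 12.9: (8,6) -> (17.736,-2.463) [heading=319, draw]
PD: pen down
Final: pos=(17.736,-2.463), heading=319, 1 segment(s) drawn

Segment endpoints: x in {8, 17.736}, y in {-2.463, 6}
xmin=8, ymin=-2.463, xmax=17.736, ymax=6

Answer: 8 -2.463 17.736 6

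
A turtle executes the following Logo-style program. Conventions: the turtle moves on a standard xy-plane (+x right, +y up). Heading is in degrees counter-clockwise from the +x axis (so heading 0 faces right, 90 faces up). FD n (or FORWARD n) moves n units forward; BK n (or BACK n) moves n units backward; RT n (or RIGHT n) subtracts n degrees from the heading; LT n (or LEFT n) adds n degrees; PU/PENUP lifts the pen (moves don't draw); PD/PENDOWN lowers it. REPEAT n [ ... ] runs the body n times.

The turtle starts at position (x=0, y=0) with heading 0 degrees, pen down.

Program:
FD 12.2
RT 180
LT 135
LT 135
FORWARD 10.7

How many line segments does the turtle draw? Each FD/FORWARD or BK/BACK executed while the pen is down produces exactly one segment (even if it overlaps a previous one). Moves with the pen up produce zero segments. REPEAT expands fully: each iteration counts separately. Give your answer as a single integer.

Answer: 2

Derivation:
Executing turtle program step by step:
Start: pos=(0,0), heading=0, pen down
FD 12.2: (0,0) -> (12.2,0) [heading=0, draw]
RT 180: heading 0 -> 180
LT 135: heading 180 -> 315
LT 135: heading 315 -> 90
FD 10.7: (12.2,0) -> (12.2,10.7) [heading=90, draw]
Final: pos=(12.2,10.7), heading=90, 2 segment(s) drawn
Segments drawn: 2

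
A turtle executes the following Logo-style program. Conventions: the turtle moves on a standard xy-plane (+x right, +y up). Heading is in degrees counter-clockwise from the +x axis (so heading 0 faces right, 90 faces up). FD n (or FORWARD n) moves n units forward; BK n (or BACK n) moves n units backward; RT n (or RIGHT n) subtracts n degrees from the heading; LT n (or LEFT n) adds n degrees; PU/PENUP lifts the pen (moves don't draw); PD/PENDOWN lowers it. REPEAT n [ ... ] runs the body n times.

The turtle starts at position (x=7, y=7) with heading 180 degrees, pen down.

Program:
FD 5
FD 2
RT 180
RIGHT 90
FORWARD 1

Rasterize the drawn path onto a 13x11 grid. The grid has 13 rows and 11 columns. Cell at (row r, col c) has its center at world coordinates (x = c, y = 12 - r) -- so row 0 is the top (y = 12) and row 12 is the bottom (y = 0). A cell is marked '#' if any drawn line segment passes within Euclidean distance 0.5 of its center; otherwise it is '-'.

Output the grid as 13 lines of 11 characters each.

Answer: -----------
-----------
-----------
-----------
-----------
########---
#----------
-----------
-----------
-----------
-----------
-----------
-----------

Derivation:
Segment 0: (7,7) -> (2,7)
Segment 1: (2,7) -> (0,7)
Segment 2: (0,7) -> (0,6)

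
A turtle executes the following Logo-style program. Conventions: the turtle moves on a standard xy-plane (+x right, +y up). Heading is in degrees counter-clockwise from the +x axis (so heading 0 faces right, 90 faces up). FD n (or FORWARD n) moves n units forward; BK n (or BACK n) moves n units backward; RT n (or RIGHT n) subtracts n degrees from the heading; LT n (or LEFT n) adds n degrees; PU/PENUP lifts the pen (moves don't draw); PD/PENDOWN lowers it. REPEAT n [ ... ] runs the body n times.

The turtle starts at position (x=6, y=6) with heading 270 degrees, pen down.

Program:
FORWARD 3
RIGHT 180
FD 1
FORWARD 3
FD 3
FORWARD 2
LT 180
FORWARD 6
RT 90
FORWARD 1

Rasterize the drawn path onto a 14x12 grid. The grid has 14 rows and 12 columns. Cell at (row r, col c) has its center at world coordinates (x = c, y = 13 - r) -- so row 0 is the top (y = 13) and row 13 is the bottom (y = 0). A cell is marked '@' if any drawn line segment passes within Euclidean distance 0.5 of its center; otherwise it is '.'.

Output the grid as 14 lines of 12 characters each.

Answer: ............
......@.....
......@.....
......@.....
......@.....
......@.....
......@.....
.....@@.....
......@.....
......@.....
......@.....
............
............
............

Derivation:
Segment 0: (6,6) -> (6,3)
Segment 1: (6,3) -> (6,4)
Segment 2: (6,4) -> (6,7)
Segment 3: (6,7) -> (6,10)
Segment 4: (6,10) -> (6,12)
Segment 5: (6,12) -> (6,6)
Segment 6: (6,6) -> (5,6)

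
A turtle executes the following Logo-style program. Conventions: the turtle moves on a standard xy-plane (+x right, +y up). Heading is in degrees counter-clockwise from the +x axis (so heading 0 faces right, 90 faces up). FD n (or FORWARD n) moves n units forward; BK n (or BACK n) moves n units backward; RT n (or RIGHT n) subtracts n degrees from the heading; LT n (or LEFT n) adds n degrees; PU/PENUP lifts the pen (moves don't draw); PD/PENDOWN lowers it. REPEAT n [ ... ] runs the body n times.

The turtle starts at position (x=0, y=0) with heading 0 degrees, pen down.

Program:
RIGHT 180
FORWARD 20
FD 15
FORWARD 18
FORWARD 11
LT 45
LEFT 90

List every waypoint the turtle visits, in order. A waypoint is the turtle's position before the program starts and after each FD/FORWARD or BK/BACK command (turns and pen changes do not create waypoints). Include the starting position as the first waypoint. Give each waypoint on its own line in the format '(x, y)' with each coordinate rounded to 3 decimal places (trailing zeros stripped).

Executing turtle program step by step:
Start: pos=(0,0), heading=0, pen down
RT 180: heading 0 -> 180
FD 20: (0,0) -> (-20,0) [heading=180, draw]
FD 15: (-20,0) -> (-35,0) [heading=180, draw]
FD 18: (-35,0) -> (-53,0) [heading=180, draw]
FD 11: (-53,0) -> (-64,0) [heading=180, draw]
LT 45: heading 180 -> 225
LT 90: heading 225 -> 315
Final: pos=(-64,0), heading=315, 4 segment(s) drawn
Waypoints (5 total):
(0, 0)
(-20, 0)
(-35, 0)
(-53, 0)
(-64, 0)

Answer: (0, 0)
(-20, 0)
(-35, 0)
(-53, 0)
(-64, 0)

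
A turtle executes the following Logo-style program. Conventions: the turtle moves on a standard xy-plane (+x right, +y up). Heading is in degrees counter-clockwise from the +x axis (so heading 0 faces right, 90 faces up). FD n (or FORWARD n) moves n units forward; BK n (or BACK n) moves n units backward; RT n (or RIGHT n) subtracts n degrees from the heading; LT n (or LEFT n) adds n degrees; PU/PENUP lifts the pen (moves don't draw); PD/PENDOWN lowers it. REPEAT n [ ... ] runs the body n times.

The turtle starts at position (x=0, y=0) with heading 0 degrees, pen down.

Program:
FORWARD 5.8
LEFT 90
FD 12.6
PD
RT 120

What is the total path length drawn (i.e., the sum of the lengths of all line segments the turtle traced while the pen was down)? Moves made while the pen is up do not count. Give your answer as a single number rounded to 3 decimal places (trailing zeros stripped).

Executing turtle program step by step:
Start: pos=(0,0), heading=0, pen down
FD 5.8: (0,0) -> (5.8,0) [heading=0, draw]
LT 90: heading 0 -> 90
FD 12.6: (5.8,0) -> (5.8,12.6) [heading=90, draw]
PD: pen down
RT 120: heading 90 -> 330
Final: pos=(5.8,12.6), heading=330, 2 segment(s) drawn

Segment lengths:
  seg 1: (0,0) -> (5.8,0), length = 5.8
  seg 2: (5.8,0) -> (5.8,12.6), length = 12.6
Total = 18.4

Answer: 18.4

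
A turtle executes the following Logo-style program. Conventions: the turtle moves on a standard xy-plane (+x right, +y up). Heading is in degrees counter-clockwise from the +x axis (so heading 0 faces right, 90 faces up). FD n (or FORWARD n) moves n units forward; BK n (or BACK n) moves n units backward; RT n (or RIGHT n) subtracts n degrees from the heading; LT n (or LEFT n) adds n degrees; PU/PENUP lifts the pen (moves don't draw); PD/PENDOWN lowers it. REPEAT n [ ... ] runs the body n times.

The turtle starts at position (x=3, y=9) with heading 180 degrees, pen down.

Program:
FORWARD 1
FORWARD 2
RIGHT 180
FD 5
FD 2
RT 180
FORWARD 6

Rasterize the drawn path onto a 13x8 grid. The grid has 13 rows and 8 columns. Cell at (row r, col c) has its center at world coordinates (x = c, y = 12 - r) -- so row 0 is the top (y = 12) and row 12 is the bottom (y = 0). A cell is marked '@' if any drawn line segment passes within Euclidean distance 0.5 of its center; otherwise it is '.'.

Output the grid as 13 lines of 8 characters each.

Answer: ........
........
........
@@@@@@@@
........
........
........
........
........
........
........
........
........

Derivation:
Segment 0: (3,9) -> (2,9)
Segment 1: (2,9) -> (0,9)
Segment 2: (0,9) -> (5,9)
Segment 3: (5,9) -> (7,9)
Segment 4: (7,9) -> (1,9)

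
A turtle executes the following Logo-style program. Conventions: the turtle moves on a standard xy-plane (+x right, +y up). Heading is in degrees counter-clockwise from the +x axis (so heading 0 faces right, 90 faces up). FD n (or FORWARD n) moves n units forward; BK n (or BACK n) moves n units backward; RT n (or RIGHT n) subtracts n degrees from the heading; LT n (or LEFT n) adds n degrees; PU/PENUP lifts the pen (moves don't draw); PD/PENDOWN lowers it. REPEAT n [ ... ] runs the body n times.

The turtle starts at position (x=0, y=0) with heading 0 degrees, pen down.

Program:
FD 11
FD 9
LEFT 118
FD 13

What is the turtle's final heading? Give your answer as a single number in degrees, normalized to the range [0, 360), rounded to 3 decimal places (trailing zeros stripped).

Answer: 118

Derivation:
Executing turtle program step by step:
Start: pos=(0,0), heading=0, pen down
FD 11: (0,0) -> (11,0) [heading=0, draw]
FD 9: (11,0) -> (20,0) [heading=0, draw]
LT 118: heading 0 -> 118
FD 13: (20,0) -> (13.897,11.478) [heading=118, draw]
Final: pos=(13.897,11.478), heading=118, 3 segment(s) drawn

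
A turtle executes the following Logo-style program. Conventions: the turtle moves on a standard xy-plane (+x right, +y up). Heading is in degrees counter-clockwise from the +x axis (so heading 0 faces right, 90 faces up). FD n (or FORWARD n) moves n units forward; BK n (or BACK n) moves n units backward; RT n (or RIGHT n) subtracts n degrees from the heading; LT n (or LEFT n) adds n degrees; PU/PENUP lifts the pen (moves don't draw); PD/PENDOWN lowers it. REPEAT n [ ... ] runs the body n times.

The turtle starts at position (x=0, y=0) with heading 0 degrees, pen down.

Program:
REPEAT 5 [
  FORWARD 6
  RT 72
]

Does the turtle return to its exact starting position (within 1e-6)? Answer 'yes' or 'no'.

Answer: yes

Derivation:
Executing turtle program step by step:
Start: pos=(0,0), heading=0, pen down
REPEAT 5 [
  -- iteration 1/5 --
  FD 6: (0,0) -> (6,0) [heading=0, draw]
  RT 72: heading 0 -> 288
  -- iteration 2/5 --
  FD 6: (6,0) -> (7.854,-5.706) [heading=288, draw]
  RT 72: heading 288 -> 216
  -- iteration 3/5 --
  FD 6: (7.854,-5.706) -> (3,-9.233) [heading=216, draw]
  RT 72: heading 216 -> 144
  -- iteration 4/5 --
  FD 6: (3,-9.233) -> (-1.854,-5.706) [heading=144, draw]
  RT 72: heading 144 -> 72
  -- iteration 5/5 --
  FD 6: (-1.854,-5.706) -> (0,0) [heading=72, draw]
  RT 72: heading 72 -> 0
]
Final: pos=(0,0), heading=0, 5 segment(s) drawn

Start position: (0, 0)
Final position: (0, 0)
Distance = 0; < 1e-6 -> CLOSED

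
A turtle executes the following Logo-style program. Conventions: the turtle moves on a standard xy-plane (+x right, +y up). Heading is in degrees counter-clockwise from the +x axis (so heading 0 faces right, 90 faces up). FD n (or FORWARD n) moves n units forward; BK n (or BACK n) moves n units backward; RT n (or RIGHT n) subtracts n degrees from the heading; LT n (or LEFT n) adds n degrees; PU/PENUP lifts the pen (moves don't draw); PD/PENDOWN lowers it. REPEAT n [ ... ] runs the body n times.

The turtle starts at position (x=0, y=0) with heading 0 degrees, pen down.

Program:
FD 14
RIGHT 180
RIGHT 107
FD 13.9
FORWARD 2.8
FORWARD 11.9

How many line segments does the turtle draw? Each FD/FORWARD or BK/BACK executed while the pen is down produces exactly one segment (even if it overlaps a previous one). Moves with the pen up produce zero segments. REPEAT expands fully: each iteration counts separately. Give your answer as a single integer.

Executing turtle program step by step:
Start: pos=(0,0), heading=0, pen down
FD 14: (0,0) -> (14,0) [heading=0, draw]
RT 180: heading 0 -> 180
RT 107: heading 180 -> 73
FD 13.9: (14,0) -> (18.064,13.293) [heading=73, draw]
FD 2.8: (18.064,13.293) -> (18.883,15.97) [heading=73, draw]
FD 11.9: (18.883,15.97) -> (22.362,27.35) [heading=73, draw]
Final: pos=(22.362,27.35), heading=73, 4 segment(s) drawn
Segments drawn: 4

Answer: 4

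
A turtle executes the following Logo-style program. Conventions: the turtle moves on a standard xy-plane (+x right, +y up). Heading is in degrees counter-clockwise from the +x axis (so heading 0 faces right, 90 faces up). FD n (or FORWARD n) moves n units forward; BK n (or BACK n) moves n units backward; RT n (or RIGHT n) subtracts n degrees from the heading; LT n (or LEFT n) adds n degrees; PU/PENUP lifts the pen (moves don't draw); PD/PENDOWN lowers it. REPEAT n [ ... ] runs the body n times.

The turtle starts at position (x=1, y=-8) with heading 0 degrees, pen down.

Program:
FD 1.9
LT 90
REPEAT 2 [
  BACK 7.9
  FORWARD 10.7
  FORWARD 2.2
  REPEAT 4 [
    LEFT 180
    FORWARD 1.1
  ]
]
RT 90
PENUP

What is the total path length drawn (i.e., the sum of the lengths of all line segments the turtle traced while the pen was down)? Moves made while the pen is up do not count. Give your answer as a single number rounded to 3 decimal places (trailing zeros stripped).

Executing turtle program step by step:
Start: pos=(1,-8), heading=0, pen down
FD 1.9: (1,-8) -> (2.9,-8) [heading=0, draw]
LT 90: heading 0 -> 90
REPEAT 2 [
  -- iteration 1/2 --
  BK 7.9: (2.9,-8) -> (2.9,-15.9) [heading=90, draw]
  FD 10.7: (2.9,-15.9) -> (2.9,-5.2) [heading=90, draw]
  FD 2.2: (2.9,-5.2) -> (2.9,-3) [heading=90, draw]
  REPEAT 4 [
    -- iteration 1/4 --
    LT 180: heading 90 -> 270
    FD 1.1: (2.9,-3) -> (2.9,-4.1) [heading=270, draw]
    -- iteration 2/4 --
    LT 180: heading 270 -> 90
    FD 1.1: (2.9,-4.1) -> (2.9,-3) [heading=90, draw]
    -- iteration 3/4 --
    LT 180: heading 90 -> 270
    FD 1.1: (2.9,-3) -> (2.9,-4.1) [heading=270, draw]
    -- iteration 4/4 --
    LT 180: heading 270 -> 90
    FD 1.1: (2.9,-4.1) -> (2.9,-3) [heading=90, draw]
  ]
  -- iteration 2/2 --
  BK 7.9: (2.9,-3) -> (2.9,-10.9) [heading=90, draw]
  FD 10.7: (2.9,-10.9) -> (2.9,-0.2) [heading=90, draw]
  FD 2.2: (2.9,-0.2) -> (2.9,2) [heading=90, draw]
  REPEAT 4 [
    -- iteration 1/4 --
    LT 180: heading 90 -> 270
    FD 1.1: (2.9,2) -> (2.9,0.9) [heading=270, draw]
    -- iteration 2/4 --
    LT 180: heading 270 -> 90
    FD 1.1: (2.9,0.9) -> (2.9,2) [heading=90, draw]
    -- iteration 3/4 --
    LT 180: heading 90 -> 270
    FD 1.1: (2.9,2) -> (2.9,0.9) [heading=270, draw]
    -- iteration 4/4 --
    LT 180: heading 270 -> 90
    FD 1.1: (2.9,0.9) -> (2.9,2) [heading=90, draw]
  ]
]
RT 90: heading 90 -> 0
PU: pen up
Final: pos=(2.9,2), heading=0, 15 segment(s) drawn

Segment lengths:
  seg 1: (1,-8) -> (2.9,-8), length = 1.9
  seg 2: (2.9,-8) -> (2.9,-15.9), length = 7.9
  seg 3: (2.9,-15.9) -> (2.9,-5.2), length = 10.7
  seg 4: (2.9,-5.2) -> (2.9,-3), length = 2.2
  seg 5: (2.9,-3) -> (2.9,-4.1), length = 1.1
  seg 6: (2.9,-4.1) -> (2.9,-3), length = 1.1
  seg 7: (2.9,-3) -> (2.9,-4.1), length = 1.1
  seg 8: (2.9,-4.1) -> (2.9,-3), length = 1.1
  seg 9: (2.9,-3) -> (2.9,-10.9), length = 7.9
  seg 10: (2.9,-10.9) -> (2.9,-0.2), length = 10.7
  seg 11: (2.9,-0.2) -> (2.9,2), length = 2.2
  seg 12: (2.9,2) -> (2.9,0.9), length = 1.1
  seg 13: (2.9,0.9) -> (2.9,2), length = 1.1
  seg 14: (2.9,2) -> (2.9,0.9), length = 1.1
  seg 15: (2.9,0.9) -> (2.9,2), length = 1.1
Total = 52.3

Answer: 52.3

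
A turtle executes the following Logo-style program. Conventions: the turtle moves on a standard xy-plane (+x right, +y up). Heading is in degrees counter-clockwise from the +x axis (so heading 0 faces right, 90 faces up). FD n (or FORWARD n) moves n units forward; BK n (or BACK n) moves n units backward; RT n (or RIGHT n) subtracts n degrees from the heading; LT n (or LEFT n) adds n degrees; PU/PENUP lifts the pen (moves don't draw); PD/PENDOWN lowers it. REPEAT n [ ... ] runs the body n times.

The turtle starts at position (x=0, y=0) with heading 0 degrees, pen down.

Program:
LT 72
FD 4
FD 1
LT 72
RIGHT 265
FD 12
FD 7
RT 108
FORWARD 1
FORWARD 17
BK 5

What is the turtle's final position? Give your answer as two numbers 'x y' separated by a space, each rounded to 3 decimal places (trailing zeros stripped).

Executing turtle program step by step:
Start: pos=(0,0), heading=0, pen down
LT 72: heading 0 -> 72
FD 4: (0,0) -> (1.236,3.804) [heading=72, draw]
FD 1: (1.236,3.804) -> (1.545,4.755) [heading=72, draw]
LT 72: heading 72 -> 144
RT 265: heading 144 -> 239
FD 12: (1.545,4.755) -> (-4.635,-5.531) [heading=239, draw]
FD 7: (-4.635,-5.531) -> (-8.241,-11.531) [heading=239, draw]
RT 108: heading 239 -> 131
FD 1: (-8.241,-11.531) -> (-8.897,-10.776) [heading=131, draw]
FD 17: (-8.897,-10.776) -> (-20.05,2.054) [heading=131, draw]
BK 5: (-20.05,2.054) -> (-16.769,-1.72) [heading=131, draw]
Final: pos=(-16.769,-1.72), heading=131, 7 segment(s) drawn

Answer: -16.769 -1.72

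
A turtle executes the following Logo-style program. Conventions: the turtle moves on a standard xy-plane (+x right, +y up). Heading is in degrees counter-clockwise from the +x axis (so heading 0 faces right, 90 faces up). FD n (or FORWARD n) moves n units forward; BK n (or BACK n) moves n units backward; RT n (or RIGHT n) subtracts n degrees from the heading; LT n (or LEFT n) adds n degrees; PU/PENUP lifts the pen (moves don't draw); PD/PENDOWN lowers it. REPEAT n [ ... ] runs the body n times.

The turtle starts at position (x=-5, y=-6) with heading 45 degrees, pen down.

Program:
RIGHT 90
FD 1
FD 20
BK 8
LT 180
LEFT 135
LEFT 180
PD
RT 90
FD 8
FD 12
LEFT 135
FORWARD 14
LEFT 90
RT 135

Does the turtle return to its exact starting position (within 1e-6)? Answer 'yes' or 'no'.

Executing turtle program step by step:
Start: pos=(-5,-6), heading=45, pen down
RT 90: heading 45 -> 315
FD 1: (-5,-6) -> (-4.293,-6.707) [heading=315, draw]
FD 20: (-4.293,-6.707) -> (9.849,-20.849) [heading=315, draw]
BK 8: (9.849,-20.849) -> (4.192,-15.192) [heading=315, draw]
LT 180: heading 315 -> 135
LT 135: heading 135 -> 270
LT 180: heading 270 -> 90
PD: pen down
RT 90: heading 90 -> 0
FD 8: (4.192,-15.192) -> (12.192,-15.192) [heading=0, draw]
FD 12: (12.192,-15.192) -> (24.192,-15.192) [heading=0, draw]
LT 135: heading 0 -> 135
FD 14: (24.192,-15.192) -> (14.293,-5.293) [heading=135, draw]
LT 90: heading 135 -> 225
RT 135: heading 225 -> 90
Final: pos=(14.293,-5.293), heading=90, 6 segment(s) drawn

Start position: (-5, -6)
Final position: (14.293, -5.293)
Distance = 19.306; >= 1e-6 -> NOT closed

Answer: no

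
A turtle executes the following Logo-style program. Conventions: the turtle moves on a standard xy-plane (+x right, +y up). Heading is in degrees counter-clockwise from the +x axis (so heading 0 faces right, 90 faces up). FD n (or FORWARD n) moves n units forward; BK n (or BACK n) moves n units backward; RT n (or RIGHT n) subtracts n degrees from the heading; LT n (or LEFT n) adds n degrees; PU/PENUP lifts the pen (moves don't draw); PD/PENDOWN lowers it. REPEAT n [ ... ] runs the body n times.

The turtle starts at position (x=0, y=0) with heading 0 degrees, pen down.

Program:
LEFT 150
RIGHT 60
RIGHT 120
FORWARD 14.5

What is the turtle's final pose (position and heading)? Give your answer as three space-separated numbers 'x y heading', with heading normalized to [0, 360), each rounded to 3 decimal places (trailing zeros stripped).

Answer: 12.557 -7.25 330

Derivation:
Executing turtle program step by step:
Start: pos=(0,0), heading=0, pen down
LT 150: heading 0 -> 150
RT 60: heading 150 -> 90
RT 120: heading 90 -> 330
FD 14.5: (0,0) -> (12.557,-7.25) [heading=330, draw]
Final: pos=(12.557,-7.25), heading=330, 1 segment(s) drawn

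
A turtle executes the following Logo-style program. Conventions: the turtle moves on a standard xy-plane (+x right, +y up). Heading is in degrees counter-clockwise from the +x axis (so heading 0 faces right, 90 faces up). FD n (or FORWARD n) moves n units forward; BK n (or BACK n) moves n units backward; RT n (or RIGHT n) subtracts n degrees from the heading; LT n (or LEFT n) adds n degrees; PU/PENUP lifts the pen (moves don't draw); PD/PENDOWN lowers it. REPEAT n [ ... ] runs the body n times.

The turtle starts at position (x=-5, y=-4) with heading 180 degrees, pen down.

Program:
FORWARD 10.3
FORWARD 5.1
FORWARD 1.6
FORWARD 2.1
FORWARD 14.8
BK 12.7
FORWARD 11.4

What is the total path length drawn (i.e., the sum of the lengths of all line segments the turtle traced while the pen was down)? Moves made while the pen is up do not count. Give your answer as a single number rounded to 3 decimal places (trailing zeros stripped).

Executing turtle program step by step:
Start: pos=(-5,-4), heading=180, pen down
FD 10.3: (-5,-4) -> (-15.3,-4) [heading=180, draw]
FD 5.1: (-15.3,-4) -> (-20.4,-4) [heading=180, draw]
FD 1.6: (-20.4,-4) -> (-22,-4) [heading=180, draw]
FD 2.1: (-22,-4) -> (-24.1,-4) [heading=180, draw]
FD 14.8: (-24.1,-4) -> (-38.9,-4) [heading=180, draw]
BK 12.7: (-38.9,-4) -> (-26.2,-4) [heading=180, draw]
FD 11.4: (-26.2,-4) -> (-37.6,-4) [heading=180, draw]
Final: pos=(-37.6,-4), heading=180, 7 segment(s) drawn

Segment lengths:
  seg 1: (-5,-4) -> (-15.3,-4), length = 10.3
  seg 2: (-15.3,-4) -> (-20.4,-4), length = 5.1
  seg 3: (-20.4,-4) -> (-22,-4), length = 1.6
  seg 4: (-22,-4) -> (-24.1,-4), length = 2.1
  seg 5: (-24.1,-4) -> (-38.9,-4), length = 14.8
  seg 6: (-38.9,-4) -> (-26.2,-4), length = 12.7
  seg 7: (-26.2,-4) -> (-37.6,-4), length = 11.4
Total = 58

Answer: 58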